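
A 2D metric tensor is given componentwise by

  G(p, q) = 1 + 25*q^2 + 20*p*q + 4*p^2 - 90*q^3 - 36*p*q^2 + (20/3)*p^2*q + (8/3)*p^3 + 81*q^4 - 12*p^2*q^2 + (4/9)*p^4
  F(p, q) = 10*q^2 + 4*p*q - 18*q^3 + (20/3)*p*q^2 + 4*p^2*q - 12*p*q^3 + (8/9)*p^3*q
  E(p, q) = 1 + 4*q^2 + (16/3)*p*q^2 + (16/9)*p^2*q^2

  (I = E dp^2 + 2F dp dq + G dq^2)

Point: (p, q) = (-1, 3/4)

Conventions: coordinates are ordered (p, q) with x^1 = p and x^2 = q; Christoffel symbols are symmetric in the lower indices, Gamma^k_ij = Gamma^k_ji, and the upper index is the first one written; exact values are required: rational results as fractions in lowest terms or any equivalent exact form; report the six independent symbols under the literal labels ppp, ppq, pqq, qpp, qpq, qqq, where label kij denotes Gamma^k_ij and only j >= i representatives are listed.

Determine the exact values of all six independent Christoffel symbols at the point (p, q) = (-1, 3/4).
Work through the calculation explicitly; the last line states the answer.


E = 5/4, F = -127/96, G = 18433/2304 at the point
E_p = 1, E_q = 2/3, F_p = -37/16, F_q = -433/72, G_p = -127/36, G_q = 2159/48
EG - F^2 = 19009/2304;  g^inv = (2304/19009) * [[18433/2304, 127/96], [127/96, 5/4]]
first-kind symbols [ij,l] = (1/2)(d_i g_jl + d_j g_il - d_l g_ij): [pp,p] = E_p/2 = 1/2, [pp,q] = F_p - E_q/2 = -127/48, [pq,p] = E_q/2 = 1/3, [pq,q] = G_p/2 = -127/72, [qq,p] = F_q - G_p/2 = -17/4, [qq,q] = G_q/2 = 2159/96
Gamma^p_ij = (G*[ij,p] - F*[ij,q])/(EG - F^2), Gamma^q_ij = (E*[ij,q] - F*[ij,p])/(EG - F^2)

Answer: Gamma_ppp = 1152/19009, Gamma_ppq = 768/19009, Gamma_pqq = -9792/19009, Gamma_qpp = -6096/19009, Gamma_qpq = -4064/19009, Gamma_qqq = 51816/19009


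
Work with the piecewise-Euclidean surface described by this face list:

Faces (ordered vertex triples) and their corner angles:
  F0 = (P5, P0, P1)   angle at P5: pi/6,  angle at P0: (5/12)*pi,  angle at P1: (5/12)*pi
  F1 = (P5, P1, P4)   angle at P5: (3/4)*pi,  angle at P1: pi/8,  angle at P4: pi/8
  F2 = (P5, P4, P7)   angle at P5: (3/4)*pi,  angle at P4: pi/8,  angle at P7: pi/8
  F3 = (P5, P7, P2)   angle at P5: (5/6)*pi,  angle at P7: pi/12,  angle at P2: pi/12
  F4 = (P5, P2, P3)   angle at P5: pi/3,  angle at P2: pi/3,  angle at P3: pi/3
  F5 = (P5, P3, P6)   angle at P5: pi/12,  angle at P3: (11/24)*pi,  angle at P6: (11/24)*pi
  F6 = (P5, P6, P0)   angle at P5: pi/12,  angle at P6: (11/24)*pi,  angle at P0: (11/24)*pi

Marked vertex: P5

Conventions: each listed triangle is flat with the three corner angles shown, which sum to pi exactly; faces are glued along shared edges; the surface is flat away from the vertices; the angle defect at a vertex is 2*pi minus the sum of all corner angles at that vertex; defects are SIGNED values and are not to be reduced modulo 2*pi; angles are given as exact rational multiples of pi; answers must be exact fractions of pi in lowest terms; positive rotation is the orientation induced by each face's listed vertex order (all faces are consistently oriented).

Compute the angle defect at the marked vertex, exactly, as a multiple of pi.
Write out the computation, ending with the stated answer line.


Sum of corner angles at P5: 3*pi
defect = 2*pi - 3*pi

Answer: defect(P5) = -pi


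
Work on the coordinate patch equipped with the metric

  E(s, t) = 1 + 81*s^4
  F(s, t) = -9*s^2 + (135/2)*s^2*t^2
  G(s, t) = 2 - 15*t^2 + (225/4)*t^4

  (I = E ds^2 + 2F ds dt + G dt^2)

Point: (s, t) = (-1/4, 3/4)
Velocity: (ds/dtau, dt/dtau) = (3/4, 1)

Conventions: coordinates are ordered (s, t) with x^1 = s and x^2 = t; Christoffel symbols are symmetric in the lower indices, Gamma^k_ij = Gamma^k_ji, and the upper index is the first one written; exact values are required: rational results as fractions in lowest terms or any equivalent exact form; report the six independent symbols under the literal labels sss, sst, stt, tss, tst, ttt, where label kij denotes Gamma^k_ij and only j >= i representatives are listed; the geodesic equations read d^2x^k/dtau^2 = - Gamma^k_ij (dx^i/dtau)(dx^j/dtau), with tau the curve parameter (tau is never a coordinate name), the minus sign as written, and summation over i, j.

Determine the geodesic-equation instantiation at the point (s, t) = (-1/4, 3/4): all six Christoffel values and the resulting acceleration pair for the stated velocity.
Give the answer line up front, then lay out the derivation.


Answer: Gamma_sss = -2592/11957, Gamma_sst = 0, Gamma_stt = 6480/11957, Gamma_tss = -14832/11957, Gamma_tst = 0, Gamma_ttt = 37080/11957; accelerations (d^2s/dtau^2, d^2t/dtau^2) = (-5022/11957, -28737/11957)

E = 337/256, F = 927/512, G = 11633/1024 at the point
E_s = -81/16, E_t = 0, F_s = -927/64, F_t = 405/64, G_s = 0, G_t = 4635/64
EG - F^2 = 11957/1024;  g^inv = (1024/11957) * [[11633/1024, -927/512], [-927/512, 337/256]]
first-kind symbols [ij,l] = (1/2)(d_i g_jl + d_j g_il - d_l g_ij): [ss,s] = E_s/2 = -81/32, [ss,t] = F_s - E_t/2 = -927/64, [st,s] = E_t/2 = 0, [st,t] = G_s/2 = 0, [tt,s] = F_t - G_s/2 = 405/64, [tt,t] = G_t/2 = 4635/128
Gamma^s_ij = (G*[ij,s] - F*[ij,t])/(EG - F^2), Gamma^t_ij = (E*[ij,t] - F*[ij,s])/(EG - F^2)
Gamma_sss = -2592/11957, Gamma_sst = 0, Gamma_stt = 6480/11957, Gamma_tss = -14832/11957, Gamma_tst = 0, Gamma_ttt = 37080/11957
d^2s/dtau^2 = -(Gamma_sss*(3/4)^2 + 2*Gamma_sst*(3/4)*(1) + Gamma_stt*(1)^2) = -5022/11957
d^2t/dtau^2 = -(Gamma_tss*(3/4)^2 + 2*Gamma_tst*(3/4)*(1) + Gamma_ttt*(1)^2) = -28737/11957


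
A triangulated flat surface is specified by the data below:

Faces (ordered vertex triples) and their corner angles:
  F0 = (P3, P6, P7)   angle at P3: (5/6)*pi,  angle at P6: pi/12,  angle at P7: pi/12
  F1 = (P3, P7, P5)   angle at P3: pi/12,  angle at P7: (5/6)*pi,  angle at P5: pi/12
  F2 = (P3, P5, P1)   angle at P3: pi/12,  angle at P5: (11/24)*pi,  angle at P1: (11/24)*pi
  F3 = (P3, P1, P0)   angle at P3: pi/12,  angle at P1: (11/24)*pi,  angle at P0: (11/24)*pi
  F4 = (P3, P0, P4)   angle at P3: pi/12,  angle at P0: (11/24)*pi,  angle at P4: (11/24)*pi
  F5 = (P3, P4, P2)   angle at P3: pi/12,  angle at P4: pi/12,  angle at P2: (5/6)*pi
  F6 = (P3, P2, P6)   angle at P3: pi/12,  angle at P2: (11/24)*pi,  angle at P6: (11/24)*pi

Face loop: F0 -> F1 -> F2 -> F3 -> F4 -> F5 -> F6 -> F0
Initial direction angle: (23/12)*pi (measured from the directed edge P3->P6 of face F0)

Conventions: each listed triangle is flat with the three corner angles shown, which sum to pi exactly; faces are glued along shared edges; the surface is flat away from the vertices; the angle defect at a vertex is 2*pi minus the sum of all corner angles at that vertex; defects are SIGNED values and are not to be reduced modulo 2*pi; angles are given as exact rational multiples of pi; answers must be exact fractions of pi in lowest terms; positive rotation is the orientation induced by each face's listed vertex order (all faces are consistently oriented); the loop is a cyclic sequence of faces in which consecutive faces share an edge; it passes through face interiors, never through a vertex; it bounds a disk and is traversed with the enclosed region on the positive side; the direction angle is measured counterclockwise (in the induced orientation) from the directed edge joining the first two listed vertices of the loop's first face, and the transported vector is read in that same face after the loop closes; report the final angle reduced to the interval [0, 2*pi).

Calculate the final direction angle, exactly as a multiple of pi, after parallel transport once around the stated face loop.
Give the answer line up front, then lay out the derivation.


Answer: final direction angle = (7/12)*pi

enclosed vertex P3: corner angles sum to (4/3)*pi, defect = 2*pi - (4/3)*pi = (2/3)*pi
transport around the loop rotates by the sum of enclosed defects; add to the initial angle mod 2*pi
final angle = (23/12)*pi + (2/3)*pi = (7/12)*pi (mod 2*pi)


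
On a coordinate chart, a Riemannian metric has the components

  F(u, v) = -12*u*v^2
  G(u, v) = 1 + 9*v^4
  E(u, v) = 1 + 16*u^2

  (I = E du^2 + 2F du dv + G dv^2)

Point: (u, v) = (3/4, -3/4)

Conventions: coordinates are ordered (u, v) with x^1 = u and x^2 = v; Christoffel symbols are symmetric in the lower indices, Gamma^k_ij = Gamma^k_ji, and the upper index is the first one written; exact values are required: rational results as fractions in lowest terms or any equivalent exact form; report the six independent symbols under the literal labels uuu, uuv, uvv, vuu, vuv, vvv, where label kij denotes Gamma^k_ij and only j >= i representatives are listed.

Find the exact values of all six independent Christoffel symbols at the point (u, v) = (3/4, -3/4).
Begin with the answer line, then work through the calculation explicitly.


Answer: Gamma_uuu = 3072/3289, Gamma_uuv = 0, Gamma_uvv = 3456/3289, Gamma_vuu = -1728/3289, Gamma_vuv = 0, Gamma_vvv = -1944/3289

E = 10, F = -81/16, G = 985/256 at the point
E_u = 24, E_v = 0, F_u = -27/4, F_v = 27/2, G_u = 0, G_v = -243/16
EG - F^2 = 3289/256;  g^inv = (256/3289) * [[985/256, 81/16], [81/16, 10]]
first-kind symbols [ij,l] = (1/2)(d_i g_jl + d_j g_il - d_l g_ij): [uu,u] = E_u/2 = 12, [uu,v] = F_u - E_v/2 = -27/4, [uv,u] = E_v/2 = 0, [uv,v] = G_u/2 = 0, [vv,u] = F_v - G_u/2 = 27/2, [vv,v] = G_v/2 = -243/32
Gamma^u_ij = (G*[ij,u] - F*[ij,v])/(EG - F^2), Gamma^v_ij = (E*[ij,v] - F*[ij,u])/(EG - F^2)


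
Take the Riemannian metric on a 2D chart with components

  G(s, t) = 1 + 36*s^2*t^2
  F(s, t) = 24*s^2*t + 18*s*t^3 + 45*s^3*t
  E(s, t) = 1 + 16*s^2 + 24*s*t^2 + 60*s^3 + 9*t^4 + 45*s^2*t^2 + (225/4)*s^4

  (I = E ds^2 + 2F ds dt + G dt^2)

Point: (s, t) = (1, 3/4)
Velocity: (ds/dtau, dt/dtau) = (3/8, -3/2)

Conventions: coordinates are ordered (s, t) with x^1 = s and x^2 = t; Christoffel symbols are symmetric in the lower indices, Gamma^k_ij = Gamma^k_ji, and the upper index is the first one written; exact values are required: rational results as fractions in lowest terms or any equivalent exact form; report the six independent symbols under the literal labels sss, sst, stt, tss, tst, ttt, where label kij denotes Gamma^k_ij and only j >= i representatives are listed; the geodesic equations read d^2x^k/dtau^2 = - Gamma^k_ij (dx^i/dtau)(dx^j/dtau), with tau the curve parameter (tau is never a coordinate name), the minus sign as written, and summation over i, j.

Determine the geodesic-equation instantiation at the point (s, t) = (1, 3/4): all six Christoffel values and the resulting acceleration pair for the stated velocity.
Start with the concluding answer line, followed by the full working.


Answer: Gamma_sss = 64144/49961, Gamma_sst = 15192/49961, Gamma_stt = 20256/49961, Gamma_tss = 21888/49961, Gamma_tst = 5184/49961, Gamma_ttt = 6912/49961; accelerations (d^2s/dtau^2, d^2t/dtau^2) = (-150021/199844, -12798/49961)

E = 44777/256, F = 1899/32, G = 85/4 at the point
E_s = 4009/8, E_t = 1899/16, F_s = 4635/32, F_t = 795/8, G_s = 81/2, G_t = 54
EG - F^2 = 49961/256;  g^inv = (256/49961) * [[85/4, -1899/32], [-1899/32, 44777/256]]
first-kind symbols [ij,l] = (1/2)(d_i g_jl + d_j g_il - d_l g_ij): [ss,s] = E_s/2 = 4009/16, [ss,t] = F_s - E_t/2 = 171/2, [st,s] = E_t/2 = 1899/32, [st,t] = G_s/2 = 81/4, [tt,s] = F_t - G_s/2 = 633/8, [tt,t] = G_t/2 = 27
Gamma^s_ij = (G*[ij,s] - F*[ij,t])/(EG - F^2), Gamma^t_ij = (E*[ij,t] - F*[ij,s])/(EG - F^2)
Gamma_sss = 64144/49961, Gamma_sst = 15192/49961, Gamma_stt = 20256/49961, Gamma_tss = 21888/49961, Gamma_tst = 5184/49961, Gamma_ttt = 6912/49961
d^2s/dtau^2 = -(Gamma_sss*(3/8)^2 + 2*Gamma_sst*(3/8)*(-3/2) + Gamma_stt*(-3/2)^2) = -150021/199844
d^2t/dtau^2 = -(Gamma_tss*(3/8)^2 + 2*Gamma_tst*(3/8)*(-3/2) + Gamma_ttt*(-3/2)^2) = -12798/49961


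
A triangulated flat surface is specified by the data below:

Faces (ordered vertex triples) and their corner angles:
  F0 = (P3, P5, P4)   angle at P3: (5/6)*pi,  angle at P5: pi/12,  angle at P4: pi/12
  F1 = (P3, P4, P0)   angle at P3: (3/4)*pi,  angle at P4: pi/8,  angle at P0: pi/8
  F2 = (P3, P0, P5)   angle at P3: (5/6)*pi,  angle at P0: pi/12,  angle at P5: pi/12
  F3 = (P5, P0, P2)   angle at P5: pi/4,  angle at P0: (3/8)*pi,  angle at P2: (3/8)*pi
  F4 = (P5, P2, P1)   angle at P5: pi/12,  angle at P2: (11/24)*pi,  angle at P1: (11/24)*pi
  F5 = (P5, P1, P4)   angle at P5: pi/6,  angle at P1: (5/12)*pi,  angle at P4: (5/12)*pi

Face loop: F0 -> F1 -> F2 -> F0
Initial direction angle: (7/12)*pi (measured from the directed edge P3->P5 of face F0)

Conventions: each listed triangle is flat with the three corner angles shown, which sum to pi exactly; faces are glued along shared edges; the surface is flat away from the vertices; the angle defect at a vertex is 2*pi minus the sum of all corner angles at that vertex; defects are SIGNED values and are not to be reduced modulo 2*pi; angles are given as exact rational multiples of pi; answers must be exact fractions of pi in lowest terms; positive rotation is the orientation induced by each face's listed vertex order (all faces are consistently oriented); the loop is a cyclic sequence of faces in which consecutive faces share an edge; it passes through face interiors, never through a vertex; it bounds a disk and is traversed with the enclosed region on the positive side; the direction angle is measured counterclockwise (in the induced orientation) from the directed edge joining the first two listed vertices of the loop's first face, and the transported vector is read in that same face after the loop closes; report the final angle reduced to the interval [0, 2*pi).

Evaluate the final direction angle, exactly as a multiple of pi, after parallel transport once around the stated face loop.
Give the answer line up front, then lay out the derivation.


Answer: final direction angle = pi/6

enclosed vertex P3: corner angles sum to (29/12)*pi, defect = 2*pi - (29/12)*pi = (-5/12)*pi
adding the enclosed defects to the starting angle (mod 2*pi, induced orientation) gives the holonomy
final angle = (7/12)*pi - (5/12)*pi = pi/6 (mod 2*pi)


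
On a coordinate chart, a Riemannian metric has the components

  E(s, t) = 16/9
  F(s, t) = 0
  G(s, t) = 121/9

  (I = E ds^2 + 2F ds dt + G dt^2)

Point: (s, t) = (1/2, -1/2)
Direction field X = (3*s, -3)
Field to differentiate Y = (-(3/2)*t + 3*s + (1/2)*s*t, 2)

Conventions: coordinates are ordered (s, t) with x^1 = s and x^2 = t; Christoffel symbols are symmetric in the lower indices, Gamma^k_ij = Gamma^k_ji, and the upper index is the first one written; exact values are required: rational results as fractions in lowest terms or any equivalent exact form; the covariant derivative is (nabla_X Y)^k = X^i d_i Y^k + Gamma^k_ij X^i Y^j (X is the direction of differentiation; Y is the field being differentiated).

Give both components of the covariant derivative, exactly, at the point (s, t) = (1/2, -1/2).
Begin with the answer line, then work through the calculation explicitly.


Answer: (nabla_X Y)^s = 63/8, (nabla_X Y)^t = 0

E = 16/9, F = 0, G = 121/9 at the point
E_s = 0, E_t = 0, F_s = 0, F_t = 0, G_s = 0, G_t = 0
EG - F^2 = 1936/81;  g^inv = (81/1936) * [[121/9, 0], [0, 16/9]]
first-kind symbols [ij,l] = (1/2)(d_i g_jl + d_j g_il - d_l g_ij): [ss,s] = E_s/2 = 0, [ss,t] = F_s - E_t/2 = 0, [st,s] = E_t/2 = 0, [st,t] = G_s/2 = 0, [tt,s] = F_t - G_s/2 = 0, [tt,t] = G_t/2 = 0
Gamma^s_ij = (G*[ij,s] - F*[ij,t])/(EG - F^2), Gamma^t_ij = (E*[ij,t] - F*[ij,s])/(EG - F^2)
Gamma_sss = 0, Gamma_sst = 0, Gamma_stt = 0, Gamma_tss = 0, Gamma_tst = 0, Gamma_ttt = 0
X = (3/2, -3), Y = (17/8, 2) at the point


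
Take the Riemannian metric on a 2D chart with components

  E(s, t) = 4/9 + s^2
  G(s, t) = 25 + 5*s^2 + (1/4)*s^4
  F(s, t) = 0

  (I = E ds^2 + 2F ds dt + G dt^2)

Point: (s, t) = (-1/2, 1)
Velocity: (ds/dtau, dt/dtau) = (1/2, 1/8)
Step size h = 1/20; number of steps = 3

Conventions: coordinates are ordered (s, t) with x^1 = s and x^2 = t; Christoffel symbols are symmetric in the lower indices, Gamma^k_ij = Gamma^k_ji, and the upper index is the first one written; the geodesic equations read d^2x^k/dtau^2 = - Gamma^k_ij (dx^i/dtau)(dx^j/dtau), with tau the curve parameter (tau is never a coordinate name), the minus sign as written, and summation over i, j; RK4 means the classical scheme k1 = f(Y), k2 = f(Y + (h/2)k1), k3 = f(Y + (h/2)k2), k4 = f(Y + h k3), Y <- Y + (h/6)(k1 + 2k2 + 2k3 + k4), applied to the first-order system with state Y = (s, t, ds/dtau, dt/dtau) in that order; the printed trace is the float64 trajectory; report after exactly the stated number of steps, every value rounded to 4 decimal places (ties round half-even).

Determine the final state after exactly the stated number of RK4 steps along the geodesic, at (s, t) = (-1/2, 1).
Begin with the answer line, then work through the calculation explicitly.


Answer: s = -0.4236, t = 1.0189, ds/dtau = 0.5188, dt/dtau = 0.1267

f(Y) = (ds/dtau, dt/dtau, -Gamma^s_ij Y'^i Y'^j, -Gamma^t_ij Y'^i Y'^j) with the Gammas evaluated at the stage position; h = 0.050000; intermediate values shown to 6 dp
step 0: s = -0.5000, t = 1.0000, ds/dtau = 0.5000, dt/dtau = 0.1250
step 1:
  k1: at (s, t) = (-0.500000, 1.000000), (ds/dtau, dt/dtau) = (0.500000, 0.125000); Gamma_sss = -0.720000, Gamma_sst = 0.000000, Gamma_stt = 3.690000, Gamma_tss = 0.000000, Gamma_tst = -0.097561, Gamma_ttt = 0.000000; k1 = (0.500000, 0.125000, 0.122344, 0.012195)
  k2: at (s, t) = (-0.487500, 1.003125), (ds/dtau, dt/dtau) = (0.503059, 0.125305); Gamma_sss = -0.714704, Gamma_sst = 0.000000, Gamma_stt = 3.658446, Gamma_tss = 0.000000, Gamma_tst = -0.095237, Gamma_ttt = 0.000000; k2 = (0.503059, 0.125305, 0.123426, 0.012007)
  k3: at (s, t) = (-0.487424, 1.003133), (ds/dtau, dt/dtau) = (0.503086, 0.125300); Gamma_sss = -0.714670, Gamma_sst = 0.000000, Gamma_stt = 3.658246, Gamma_tss = 0.000000, Gamma_tst = -0.095222, Gamma_ttt = 0.000000; k3 = (0.503086, 0.125300, 0.123445, 0.012005)
  k4: at (s, t) = (-0.474846, 1.006265), (ds/dtau, dt/dtau) = (0.506172, 0.125600); Gamma_sss = -0.708807, Gamma_sst = 0.000000, Gamma_stt = 3.623943, Gamma_tss = 0.000000, Gamma_tst = -0.092875, Gamma_ttt = 0.000000; k4 = (0.506172, 0.125600, 0.124434, 0.011809)
  Y <- Y + (h/6)(k1 + 2k2 + 2k3 + k4): s = -0.4748, t = 1.0063, ds/dtau = 0.5062, dt/dtau = 0.1256
step 2:
  k1: at (s, t) = (-0.474846, 1.006265), (ds/dtau, dt/dtau) = (0.506171, 0.125600); Gamma_sss = -0.708807, Gamma_sst = 0.000000, Gamma_stt = 3.623944, Gamma_tss = 0.000000, Gamma_tst = -0.092875, Gamma_ttt = 0.000000; k1 = (0.506171, 0.125600, 0.124433, 0.011809)
  k2: at (s, t) = (-0.462192, 1.009405), (ds/dtau, dt/dtau) = (0.509282, 0.125895); Gamma_sss = -0.702349, Gamma_sst = 0.000000, Gamma_stt = 3.586764, Gamma_tss = 0.000000, Gamma_tst = -0.090505, Gamma_ttt = 0.000000; k2 = (0.509282, 0.125895, 0.125318, 0.011606)
  k3: at (s, t) = (-0.462114, 1.009412), (ds/dtau, dt/dtau) = (0.509304, 0.125890); Gamma_sss = -0.702308, Gamma_sst = 0.000000, Gamma_stt = 3.586527, Gamma_tss = 0.000000, Gamma_tst = -0.090490, Gamma_ttt = 0.000000; k3 = (0.509304, 0.125890, 0.125331, 0.011604)
  k4: at (s, t) = (-0.449381, 1.012560), (ds/dtau, dt/dtau) = (0.512438, 0.126180); Gamma_sss = -0.695219, Gamma_sst = 0.000000, Gamma_stt = 3.546292, Gamma_tss = 0.000000, Gamma_tst = -0.088097, Gamma_ttt = 0.000000; k4 = (0.512438, 0.126180, 0.126097, 0.011393)
  Y <- Y + (h/6)(k1 + 2k2 + 2k3 + k4): s = -0.4494, t = 1.0126, ds/dtau = 0.5124, dt/dtau = 0.1262
step 3:
  k1: at (s, t) = (-0.449381, 1.012560), (ds/dtau, dt/dtau) = (0.512436, 0.126180); Gamma_sss = -0.695219, Gamma_sst = 0.000000, Gamma_stt = 3.546293, Gamma_tss = 0.000000, Gamma_tst = -0.088097, Gamma_ttt = 0.000000; k1 = (0.512436, 0.126180, 0.126096, 0.011393)
  k2: at (s, t) = (-0.436570, 1.015714), (ds/dtau, dt/dtau) = (0.515589, 0.126465); Gamma_sss = -0.687471, Gamma_sst = 0.000000, Gamma_stt = 3.502870, Gamma_tss = 0.000000, Gamma_tst = -0.085681, Gamma_ttt = 0.000000; k2 = (0.515589, 0.126465, 0.126729, 0.011174)
  k3: at (s, t) = (-0.436492, 1.015721), (ds/dtau, dt/dtau) = (0.515604, 0.126460); Gamma_sss = -0.687422, Gamma_sst = 0.000000, Gamma_stt = 3.502593, Gamma_tss = 0.000000, Gamma_tst = -0.085666, Gamma_ttt = 0.000000; k3 = (0.515604, 0.126460, 0.126736, 0.011171)
  k4: at (s, t) = (-0.423601, 1.018883), (ds/dtau, dt/dtau) = (0.518773, 0.126739); Gamma_sss = -0.678976, Gamma_sst = 0.000000, Gamma_stt = 3.455797, Gamma_tss = 0.000000, Gamma_tst = -0.083227, Gamma_ttt = 0.000000; k4 = (0.518773, 0.126739, 0.127220, 0.010944)
  Y <- Y + (h/6)(k1 + 2k2 + 2k3 + k4): s = -0.4236, t = 1.0189, ds/dtau = 0.5188, dt/dtau = 0.1267


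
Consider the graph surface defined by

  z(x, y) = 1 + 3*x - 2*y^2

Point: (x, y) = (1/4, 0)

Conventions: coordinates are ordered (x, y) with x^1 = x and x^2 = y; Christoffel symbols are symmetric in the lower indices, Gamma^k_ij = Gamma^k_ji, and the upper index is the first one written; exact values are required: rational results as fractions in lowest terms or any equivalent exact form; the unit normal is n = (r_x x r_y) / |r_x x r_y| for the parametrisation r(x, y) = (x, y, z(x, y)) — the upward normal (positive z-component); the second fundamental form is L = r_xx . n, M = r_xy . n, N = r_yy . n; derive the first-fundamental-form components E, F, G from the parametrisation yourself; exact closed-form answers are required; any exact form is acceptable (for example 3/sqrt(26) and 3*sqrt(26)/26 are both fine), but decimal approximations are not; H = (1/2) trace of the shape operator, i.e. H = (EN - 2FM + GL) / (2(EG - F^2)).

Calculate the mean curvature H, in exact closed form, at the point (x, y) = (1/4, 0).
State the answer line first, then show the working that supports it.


Answer: H = -sqrt(10)/5

z_x = 3, z_y = 0, z_xx = 0, z_xy = 0, z_yy = -4
E = 10, F = 0, G = 1; answer radicand W^2 = 10
unnormalised second-form numerators: l = 0, m = 0, n = -4; L = l/sqrt(10), and similarly M = m/sqrt(W^2), N = n/sqrt(W^2)
H = (E*n - 2*F*m + G*l) / (2*(EG - F^2)*sqrt(W^2)); E*n - 2*F*m + G*l = -40, EG - F^2 = 10, so H = (-2)/sqrt(10)


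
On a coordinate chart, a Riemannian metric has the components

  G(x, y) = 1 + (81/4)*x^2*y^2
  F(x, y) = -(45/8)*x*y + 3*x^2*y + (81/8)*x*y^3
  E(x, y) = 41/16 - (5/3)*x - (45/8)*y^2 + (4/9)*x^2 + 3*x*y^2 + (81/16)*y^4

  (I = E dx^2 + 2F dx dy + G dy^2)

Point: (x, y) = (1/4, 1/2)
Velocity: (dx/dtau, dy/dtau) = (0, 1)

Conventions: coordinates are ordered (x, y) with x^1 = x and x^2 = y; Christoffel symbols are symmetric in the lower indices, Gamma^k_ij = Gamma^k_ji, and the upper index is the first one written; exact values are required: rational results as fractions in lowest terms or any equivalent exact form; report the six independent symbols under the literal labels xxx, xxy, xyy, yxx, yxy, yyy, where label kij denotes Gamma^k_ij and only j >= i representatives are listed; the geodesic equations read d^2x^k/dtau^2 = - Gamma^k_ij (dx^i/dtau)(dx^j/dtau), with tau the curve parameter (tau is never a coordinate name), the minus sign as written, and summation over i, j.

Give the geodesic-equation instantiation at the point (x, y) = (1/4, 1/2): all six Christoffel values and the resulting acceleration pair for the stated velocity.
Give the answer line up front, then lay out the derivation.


Answer: Gamma_xxx = -400/1829, Gamma_xxy = -1350/1829, Gamma_xyy = -675/1829, Gamma_yxx = 432/1829, Gamma_yxy = 1458/1829, Gamma_yyy = 729/1829; accelerations (d^2x/dtau^2, d^2y/dtau^2) = (675/1829, -729/1829)

E = 2929/2304, F = -75/256, G = 337/256 at the point
E_x = -25/36, E_y = -75/32, F_x = -51/64, F_y = 87/128, G_x = 81/32, G_y = 81/64
EG - F^2 = 1829/1152;  g^inv = (1152/1829) * [[337/256, 75/256], [75/256, 2929/2304]]
first-kind symbols [ij,l] = (1/2)(d_i g_jl + d_j g_il - d_l g_ij): [xx,x] = E_x/2 = -25/72, [xx,y] = F_x - E_y/2 = 3/8, [xy,x] = E_y/2 = -75/64, [xy,y] = G_x/2 = 81/64, [yy,x] = F_y - G_x/2 = -75/128, [yy,y] = G_y/2 = 81/128
Gamma^x_ij = (G*[ij,x] - F*[ij,y])/(EG - F^2), Gamma^y_ij = (E*[ij,y] - F*[ij,x])/(EG - F^2)
Gamma_xxx = -400/1829, Gamma_xxy = -1350/1829, Gamma_xyy = -675/1829, Gamma_yxx = 432/1829, Gamma_yxy = 1458/1829, Gamma_yyy = 729/1829
d^2x/dtau^2 = -(Gamma_xxx*(0)^2 + 2*Gamma_xxy*(0)*(1) + Gamma_xyy*(1)^2) = 675/1829
d^2y/dtau^2 = -(Gamma_yxx*(0)^2 + 2*Gamma_yxy*(0)*(1) + Gamma_yyy*(1)^2) = -729/1829


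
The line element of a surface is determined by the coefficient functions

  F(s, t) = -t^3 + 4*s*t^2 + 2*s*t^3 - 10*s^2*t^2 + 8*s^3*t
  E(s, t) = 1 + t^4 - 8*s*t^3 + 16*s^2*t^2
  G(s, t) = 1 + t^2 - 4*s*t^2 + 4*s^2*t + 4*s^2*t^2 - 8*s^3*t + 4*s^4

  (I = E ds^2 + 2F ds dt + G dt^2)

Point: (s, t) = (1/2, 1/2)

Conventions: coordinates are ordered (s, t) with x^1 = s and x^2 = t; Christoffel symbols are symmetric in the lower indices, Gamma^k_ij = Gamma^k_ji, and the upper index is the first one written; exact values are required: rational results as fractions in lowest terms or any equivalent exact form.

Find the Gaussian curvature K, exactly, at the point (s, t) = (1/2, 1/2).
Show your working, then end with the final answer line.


E = 25/16, F = 3/8, G = 5/4, EG - F^2 = 29/16 at the point
E_s = 3, E_t = 3/2, F_s = 7/4, F_t = 1/2, G_s = 1, G_t = 0
E_tt = -1, F_st = 3/2, G_ss = 6
Brioschi: K = (det M1 - det M2) / (EG - F^2)^2 with the standard first/second-derivative matrices M1, M2.
M1 = [[-E_tt/2 + F_st - G_ss/2, E_s/2, F_s - E_t/2], [F_t - G_s/2, E, F], [G_t/2, F, G]] = [[-1, 3/2, 1], [0, 25/16, 3/8], [0, 3/8, 5/4]]; det M1 = -29/16
M2 = [[0, E_t/2, G_s/2], [E_t/2, E, F], [G_s/2, F, G]] = [[0, 3/4, 1/2], [3/4, 25/16, 3/8], [1/2, 3/8, 5/4]]; det M2 = -13/16
det M1 - det M2 = -1; K = -1 / (29/16)^2 = -256/841

Answer: K = -256/841


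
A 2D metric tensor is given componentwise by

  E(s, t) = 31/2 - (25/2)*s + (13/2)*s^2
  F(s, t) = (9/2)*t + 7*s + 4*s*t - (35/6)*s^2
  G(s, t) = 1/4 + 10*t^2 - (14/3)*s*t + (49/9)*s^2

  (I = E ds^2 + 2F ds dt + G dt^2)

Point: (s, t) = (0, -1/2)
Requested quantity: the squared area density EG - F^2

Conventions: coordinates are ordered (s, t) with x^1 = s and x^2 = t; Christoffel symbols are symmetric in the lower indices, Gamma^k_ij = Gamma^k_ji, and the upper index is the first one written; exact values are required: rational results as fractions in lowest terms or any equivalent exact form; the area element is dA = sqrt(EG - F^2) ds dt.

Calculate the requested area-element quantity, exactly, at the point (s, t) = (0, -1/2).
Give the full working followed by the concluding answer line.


E = 31/2, F = -9/4, G = 11/4; EG - F^2 = 601/16

Answer: EG - F^2 = 601/16


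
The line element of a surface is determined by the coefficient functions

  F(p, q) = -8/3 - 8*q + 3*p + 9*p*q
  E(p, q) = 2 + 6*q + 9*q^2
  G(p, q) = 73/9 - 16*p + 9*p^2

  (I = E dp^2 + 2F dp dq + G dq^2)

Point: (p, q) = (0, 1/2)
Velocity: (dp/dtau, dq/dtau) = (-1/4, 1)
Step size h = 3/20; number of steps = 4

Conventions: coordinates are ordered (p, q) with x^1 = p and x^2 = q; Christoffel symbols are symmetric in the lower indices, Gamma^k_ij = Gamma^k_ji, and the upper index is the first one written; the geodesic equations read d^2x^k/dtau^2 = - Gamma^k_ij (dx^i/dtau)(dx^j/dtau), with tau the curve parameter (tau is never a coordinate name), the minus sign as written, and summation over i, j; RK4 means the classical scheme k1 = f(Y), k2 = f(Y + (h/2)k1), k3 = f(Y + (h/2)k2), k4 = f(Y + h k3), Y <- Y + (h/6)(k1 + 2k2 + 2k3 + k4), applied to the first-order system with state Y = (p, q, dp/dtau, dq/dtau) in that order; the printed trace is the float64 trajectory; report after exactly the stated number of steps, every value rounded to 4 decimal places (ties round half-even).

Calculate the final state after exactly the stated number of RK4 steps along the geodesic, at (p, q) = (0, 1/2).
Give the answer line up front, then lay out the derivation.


Answer: p = -0.1138, q = 1.0661, dp/dtau = -0.1433, dq/dtau = 0.9055

f(Y) = (dp/dtau, dq/dtau, -Gamma^p_ij Y'^i Y'^j, -Gamma^q_ij Y'^i Y'^j) with the Gammas evaluated at the stage position; h = 0.150000; intermediate values shown to 6 dp
step 0: p = 0.0000, q = 0.5000, dp/dtau = -0.2500, dq/dtau = 1.0000
step 1:
  k1: at (p, q) = (0.000000, 0.500000), (dp/dtau, dq/dtau) = (-0.250000, 1.000000); Gamma_ppp = 0.000000, Gamma_ppq = 0.522244, Gamma_pqq = 0.000000, Gamma_qpp = 0.000000, Gamma_qpq = -0.557060, Gamma_qqq = 0.000000; k1 = (-0.250000, 1.000000, 0.261122, -0.278530)
  k2: at (p, q) = (-0.018750, 0.575000), (dp/dtau, dq/dtau) = (-0.230416, 0.979110); Gamma_ppp = 0.000000, Gamma_ppq = 0.516102, Gamma_pqq = 0.000000, Gamma_qpp = 0.000000, Gamma_qpq = -0.515707, Gamma_qqq = 0.000000; k2 = (-0.230416, 0.979110, 0.232868, -0.232690)
  k3: at (p, q) = (-0.017281, 0.573433), (dp/dtau, dq/dtau) = (-0.232535, 0.982548); Gamma_ppp = 0.000000, Gamma_ppq = 0.516829, Gamma_pqq = 0.000000, Gamma_qpp = 0.000000, Gamma_qpq = -0.516489, Gamma_qqq = 0.000000; k3 = (-0.232535, 0.982548, 0.236167, -0.236011)
  k4: at (p, q) = (-0.034880, 0.647382), (dp/dtau, dq/dtau) = (-0.214575, 0.964598); Gamma_ppp = 0.000000, Gamma_ppq = 0.509128, Gamma_pqq = 0.000000, Gamma_qpp = 0.000000, Gamma_qpq = -0.479565, Gamma_qqq = 0.000000; k4 = (-0.214575, 0.964598, 0.210757, -0.198520)
  Y <- Y + (h/6)(k1 + 2k2 + 2k3 + k4): p = -0.0348, q = 0.6472, dp/dtau = -0.2148, dq/dtau = 0.9646
step 2:
  k1: at (p, q) = (-0.034762, 0.647198), (dp/dtau, dq/dtau) = (-0.214751, 0.964639); Gamma_ppp = 0.000000, Gamma_ppq = 0.509186, Gamma_pqq = 0.000000, Gamma_qpp = 0.000000, Gamma_qpq = -0.479648, Gamma_qqq = 0.000000; k1 = (-0.214751, 0.964639, 0.210963, -0.198725)
  k2: at (p, q) = (-0.050868, 0.719546), (dp/dtau, dq/dtau) = (-0.198929, 0.949734); Gamma_ppp = 0.000000, Gamma_ppq = 0.500701, Gamma_pqq = 0.000000, Gamma_qpp = 0.000000, Gamma_qpq = -0.446906, Gamma_qqq = 0.000000; k2 = (-0.198929, 0.949734, 0.189195, -0.168868)
  k3: at (p, q) = (-0.049682, 0.718428), (dp/dtau, dq/dtau) = (-0.200562, 0.951974); Gamma_ppp = 0.000000, Gamma_ppq = 0.501262, Gamma_pqq = 0.000000, Gamma_qpp = 0.000000, Gamma_qpq = -0.447316, Gamma_qqq = 0.000000; k3 = (-0.200562, 0.951974, 0.191411, -0.170812)
  k4: at (p, q) = (-0.064846, 0.789994), (dp/dtau, dq/dtau) = (-0.186040, 0.939017); Gamma_ppp = 0.000000, Gamma_ppq = 0.492129, Gamma_pqq = 0.000000, Gamma_qpp = 0.000000, Gamma_qpq = -0.417831, Gamma_qqq = 0.000000; k4 = (-0.186040, 0.939017, 0.171944, -0.145985)
  Y <- Y + (h/6)(k1 + 2k2 + 2k3 + k4): p = -0.0648, q = 0.7899, dp/dtau = -0.1861, dq/dtau = 0.9390
step 3:
  k1: at (p, q) = (-0.064756, 0.789875), (dp/dtau, dq/dtau) = (-0.186148, 0.939037); Gamma_ppp = 0.000000, Gamma_ppq = 0.492172, Gamma_pqq = 0.000000, Gamma_qpp = 0.000000, Gamma_qpq = -0.417872, Gamma_qqq = 0.000000; k1 = (-0.186148, 0.939037, 0.172063, -0.146088)
  k2: at (p, q) = (-0.078717, 0.860302), (dp/dtau, dq/dtau) = (-0.173244, 0.928080); Gamma_ppp = 0.000000, Gamma_ppq = 0.482835, Gamma_pqq = 0.000000, Gamma_qpp = 0.000000, Gamma_qpq = -0.391404, Gamma_qqq = 0.000000; k2 = (-0.173244, 0.928080, 0.155264, -0.125863)
  k3: at (p, q) = (-0.077749, 0.859481), (dp/dtau, dq/dtau) = (-0.174503, 0.929597); Gamma_ppp = 0.000000, Gamma_ppq = 0.483252, Gamma_pqq = 0.000000, Gamma_qpp = 0.000000, Gamma_qpq = -0.391620, Gamma_qqq = 0.000000; k3 = (-0.174503, 0.929597, 0.156784, -0.127056)
  k4: at (p, q) = (-0.090932, 0.929314), (dp/dtau, dq/dtau) = (-0.162631, 0.919979); Gamma_ppp = 0.000000, Gamma_ppq = 0.473711, Gamma_pqq = 0.000000, Gamma_qpp = 0.000000, Gamma_qpq = -0.367602, Gamma_qqq = 0.000000; k4 = (-0.162631, 0.919979, 0.141750, -0.109999)
  Y <- Y + (h/6)(k1 + 2k2 + 2k3 + k4): p = -0.0909, q = 0.9292, dp/dtau = -0.1627, dq/dtau = 0.9200
step 4:
  k1: at (p, q) = (-0.090863, 0.929234), (dp/dtau, dq/dtau) = (-0.162701, 0.919989); Gamma_ppp = 0.000000, Gamma_ppq = 0.473741, Gamma_pqq = 0.000000, Gamma_qpp = 0.000000, Gamma_qpq = -0.367623, Gamma_qqq = 0.000000; k1 = (-0.162701, 0.919989, 0.141822, -0.110054)
  k2: at (p, q) = (-0.103066, 0.998233), (dp/dtau, dq/dtau) = (-0.152064, 0.911735); Gamma_ppp = 0.000000, Gamma_ppq = 0.464259, Gamma_pqq = 0.000000, Gamma_qpp = 0.000000, Gamma_qpq = -0.345851, Gamma_qqq = 0.000000; k2 = (-0.152064, 0.911735, 0.128732, -0.095899)
  k3: at (p, q) = (-0.102268, 0.997614), (dp/dtau, dq/dtau) = (-0.153046, 0.912796); Gamma_ppp = 0.000000, Gamma_ppq = 0.464566, Gamma_pqq = 0.000000, Gamma_qpp = 0.000000, Gamma_qpq = -0.345963, Gamma_qqq = 0.000000; k3 = (-0.153046, 0.912796, 0.129799, -0.096662)
  k4: at (p, q) = (-0.113820, 1.066153), (dp/dtau, dq/dtau) = (-0.143231, 0.905490); Gamma_ppp = 0.000000, Gamma_ppq = 0.455103, Gamma_pqq = 0.000000, Gamma_qpp = 0.000000, Gamma_qpq = -0.326074, Gamma_qqq = 0.000000; k4 = (-0.143231, 0.905490, 0.118048, -0.084579)
  Y <- Y + (h/6)(k1 + 2k2 + 2k3 + k4): p = -0.1138, q = 1.0661, dp/dtau = -0.1433, dq/dtau = 0.9055


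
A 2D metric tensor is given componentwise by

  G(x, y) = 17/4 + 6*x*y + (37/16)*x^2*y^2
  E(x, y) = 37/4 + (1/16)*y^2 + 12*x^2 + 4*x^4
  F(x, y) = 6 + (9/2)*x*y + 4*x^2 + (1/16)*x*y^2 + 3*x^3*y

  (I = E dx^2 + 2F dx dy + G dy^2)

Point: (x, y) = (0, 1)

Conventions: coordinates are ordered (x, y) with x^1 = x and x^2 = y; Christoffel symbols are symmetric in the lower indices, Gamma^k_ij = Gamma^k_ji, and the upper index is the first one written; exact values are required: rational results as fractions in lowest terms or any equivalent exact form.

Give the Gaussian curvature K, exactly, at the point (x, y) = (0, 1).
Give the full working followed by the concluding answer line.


E = 149/16, F = 6, G = 17/4, EG - F^2 = 229/64 at the point
E_x = 0, E_y = 1/8, F_x = 73/16, F_y = 0, G_x = 6, G_y = 0
E_yy = 1/8, F_xy = 37/8, G_xx = 37/8
K follows from Brioschi's formula, (det M1 - det M2)/(EG - F^2)^2.
M1 = [[-E_yy/2 + F_xy - G_xx/2, E_x/2, F_x - E_y/2], [F_y - G_x/2, E, F], [G_y/2, F, G]] = [[9/4, 0, 9/2], [-3, 149/16, 6], [0, 6, 17/4]]; det M1 = -18675/256
M2 = [[0, E_y/2, G_x/2], [E_y/2, E, F], [G_x/2, F, G]] = [[0, 1/16, 3], [1/16, 149/16, 6], [3, 6, 17/4]]; det M2 = -83537/1024
det M1 - det M2 = 8837/1024; K = 8837/1024 / (229/64)^2 = 35348/52441

Answer: K = 35348/52441


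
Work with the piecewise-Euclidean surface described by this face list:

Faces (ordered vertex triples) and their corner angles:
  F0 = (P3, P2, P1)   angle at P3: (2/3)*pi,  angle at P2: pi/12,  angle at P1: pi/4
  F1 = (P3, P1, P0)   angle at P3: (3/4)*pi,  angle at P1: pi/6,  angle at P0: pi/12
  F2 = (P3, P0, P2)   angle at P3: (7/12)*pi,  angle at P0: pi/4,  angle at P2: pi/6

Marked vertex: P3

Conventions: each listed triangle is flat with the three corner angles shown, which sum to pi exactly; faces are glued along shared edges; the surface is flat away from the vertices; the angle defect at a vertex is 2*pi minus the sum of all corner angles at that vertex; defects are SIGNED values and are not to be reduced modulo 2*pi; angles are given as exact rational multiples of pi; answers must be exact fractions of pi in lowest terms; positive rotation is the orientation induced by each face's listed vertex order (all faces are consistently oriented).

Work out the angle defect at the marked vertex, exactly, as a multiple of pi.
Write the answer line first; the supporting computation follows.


Answer: defect(P3) = 0

Sum of corner angles at P3: 2*pi
defect = 2*pi - 2*pi


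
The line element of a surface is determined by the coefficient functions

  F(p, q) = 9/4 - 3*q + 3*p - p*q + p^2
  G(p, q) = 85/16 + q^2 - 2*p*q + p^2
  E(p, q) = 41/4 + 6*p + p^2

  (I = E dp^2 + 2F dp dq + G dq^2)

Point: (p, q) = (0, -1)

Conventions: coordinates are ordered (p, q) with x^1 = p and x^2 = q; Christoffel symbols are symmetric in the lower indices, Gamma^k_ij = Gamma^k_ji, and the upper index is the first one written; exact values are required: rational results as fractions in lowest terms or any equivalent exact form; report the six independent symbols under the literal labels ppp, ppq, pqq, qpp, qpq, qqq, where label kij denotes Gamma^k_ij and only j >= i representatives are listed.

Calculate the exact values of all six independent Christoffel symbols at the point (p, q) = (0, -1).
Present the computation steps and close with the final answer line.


E = 41/4, F = 21/4, G = 101/16 at the point
E_p = 6, E_q = 0, F_p = 4, F_q = -3, G_p = 2, G_q = -2
EG - F^2 = 2377/64;  g^inv = (64/2377) * [[101/16, -21/4], [-21/4, 41/4]]
first-kind symbols [ij,l] = (1/2)(d_i g_jl + d_j g_il - d_l g_ij): [pp,p] = E_p/2 = 3, [pp,q] = F_p - E_q/2 = 4, [pq,p] = E_q/2 = 0, [pq,q] = G_p/2 = 1, [qq,p] = F_q - G_p/2 = -4, [qq,q] = G_q/2 = -1
Gamma^p_ij = (G*[ij,p] - F*[ij,q])/(EG - F^2), Gamma^q_ij = (E*[ij,q] - F*[ij,p])/(EG - F^2)

Answer: Gamma_ppp = -132/2377, Gamma_ppq = -336/2377, Gamma_pqq = -1280/2377, Gamma_qpp = 1616/2377, Gamma_qpq = 656/2377, Gamma_qqq = 688/2377


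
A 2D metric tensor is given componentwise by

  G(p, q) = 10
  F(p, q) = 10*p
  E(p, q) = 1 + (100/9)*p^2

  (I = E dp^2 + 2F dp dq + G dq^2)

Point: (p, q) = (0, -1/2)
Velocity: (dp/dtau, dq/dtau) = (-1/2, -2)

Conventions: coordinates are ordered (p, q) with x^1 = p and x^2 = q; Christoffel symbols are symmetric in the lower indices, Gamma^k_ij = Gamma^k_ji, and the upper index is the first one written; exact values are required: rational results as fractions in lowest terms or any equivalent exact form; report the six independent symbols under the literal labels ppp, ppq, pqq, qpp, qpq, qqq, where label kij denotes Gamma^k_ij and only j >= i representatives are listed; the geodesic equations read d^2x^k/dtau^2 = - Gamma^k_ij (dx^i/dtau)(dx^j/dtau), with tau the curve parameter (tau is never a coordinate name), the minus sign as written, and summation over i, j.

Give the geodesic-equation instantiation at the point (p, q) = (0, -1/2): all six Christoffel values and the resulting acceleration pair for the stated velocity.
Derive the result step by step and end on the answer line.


E = 1, F = 0, G = 10 at the point
E_p = 0, E_q = 0, F_p = 10, F_q = 0, G_p = 0, G_q = 0
EG - F^2 = 10;  g^inv = (1/10) * [[10, 0], [0, 1]]
first-kind symbols [ij,l] = (1/2)(d_i g_jl + d_j g_il - d_l g_ij): [pp,p] = E_p/2 = 0, [pp,q] = F_p - E_q/2 = 10, [pq,p] = E_q/2 = 0, [pq,q] = G_p/2 = 0, [qq,p] = F_q - G_p/2 = 0, [qq,q] = G_q/2 = 0
Gamma^p_ij = (G*[ij,p] - F*[ij,q])/(EG - F^2), Gamma^q_ij = (E*[ij,q] - F*[ij,p])/(EG - F^2)
Gamma_ppp = 0, Gamma_ppq = 0, Gamma_pqq = 0, Gamma_qpp = 1, Gamma_qpq = 0, Gamma_qqq = 0
d^2p/dtau^2 = -(Gamma_ppp*(-1/2)^2 + 2*Gamma_ppq*(-1/2)*(-2) + Gamma_pqq*(-2)^2) = 0
d^2q/dtau^2 = -(Gamma_qpp*(-1/2)^2 + 2*Gamma_qpq*(-1/2)*(-2) + Gamma_qqq*(-2)^2) = -1/4

Answer: Gamma_ppp = 0, Gamma_ppq = 0, Gamma_pqq = 0, Gamma_qpp = 1, Gamma_qpq = 0, Gamma_qqq = 0; accelerations (d^2p/dtau^2, d^2q/dtau^2) = (0, -1/4)


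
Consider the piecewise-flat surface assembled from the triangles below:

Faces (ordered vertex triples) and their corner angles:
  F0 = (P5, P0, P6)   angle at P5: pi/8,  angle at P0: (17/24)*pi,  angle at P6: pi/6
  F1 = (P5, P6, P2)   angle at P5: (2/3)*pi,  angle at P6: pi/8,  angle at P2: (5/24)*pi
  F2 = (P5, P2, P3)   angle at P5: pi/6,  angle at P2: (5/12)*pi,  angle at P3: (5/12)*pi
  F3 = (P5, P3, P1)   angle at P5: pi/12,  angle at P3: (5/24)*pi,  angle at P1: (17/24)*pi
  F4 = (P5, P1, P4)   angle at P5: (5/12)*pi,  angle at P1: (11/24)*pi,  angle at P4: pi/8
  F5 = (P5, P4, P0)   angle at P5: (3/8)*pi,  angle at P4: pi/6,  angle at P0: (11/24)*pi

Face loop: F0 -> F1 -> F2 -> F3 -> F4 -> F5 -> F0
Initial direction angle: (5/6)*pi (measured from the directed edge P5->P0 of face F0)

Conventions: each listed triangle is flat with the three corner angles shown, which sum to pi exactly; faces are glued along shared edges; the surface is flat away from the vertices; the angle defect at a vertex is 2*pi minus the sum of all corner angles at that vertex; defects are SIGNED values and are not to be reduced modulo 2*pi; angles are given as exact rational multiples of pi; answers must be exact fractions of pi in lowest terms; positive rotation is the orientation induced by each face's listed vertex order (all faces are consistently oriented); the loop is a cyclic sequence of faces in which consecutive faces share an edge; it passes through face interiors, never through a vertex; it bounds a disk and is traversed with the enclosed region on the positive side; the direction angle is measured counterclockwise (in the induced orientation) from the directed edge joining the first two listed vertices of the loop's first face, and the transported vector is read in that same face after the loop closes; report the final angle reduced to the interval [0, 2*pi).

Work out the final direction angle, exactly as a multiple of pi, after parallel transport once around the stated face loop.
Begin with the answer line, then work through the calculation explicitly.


Answer: final direction angle = pi

enclosed vertex P5: corner angles sum to (11/6)*pi, defect = 2*pi - (11/6)*pi = pi/6
adding the enclosed defects to the starting angle (mod 2*pi, induced orientation) gives the holonomy
final angle = (5/6)*pi + pi/6 = pi (mod 2*pi)
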